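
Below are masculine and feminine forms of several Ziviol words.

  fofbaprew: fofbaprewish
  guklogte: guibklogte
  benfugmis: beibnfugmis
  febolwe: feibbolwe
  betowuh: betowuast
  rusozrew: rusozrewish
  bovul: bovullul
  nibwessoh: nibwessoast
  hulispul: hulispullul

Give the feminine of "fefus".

feibfus

"fefus" ends in -s. The one such stem in the data (benfugmis → beibnfugmis) inserts -ib- after the first vowel (as do guklogte, febolwe), so the same rule applies.
The other patterns: stems ending in -w add -ish; stems ending in -h drop the final letter and add -ast; stems ending in -l double the final consonant and add -ul.
So fefus → feibfus.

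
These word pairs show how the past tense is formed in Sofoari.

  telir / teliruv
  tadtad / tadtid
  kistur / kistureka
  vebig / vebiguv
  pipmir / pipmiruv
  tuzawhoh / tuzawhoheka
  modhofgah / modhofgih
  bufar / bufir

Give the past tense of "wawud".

wawudeka

"wawud" has last vowel 'u'. The one such stem in the data (kistur → kistureka) adds -eka, so the same rule applies.
So wawud → wawudeka.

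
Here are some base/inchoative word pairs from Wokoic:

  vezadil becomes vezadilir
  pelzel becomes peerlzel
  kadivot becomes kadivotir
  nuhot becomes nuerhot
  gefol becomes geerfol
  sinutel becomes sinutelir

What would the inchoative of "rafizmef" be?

sinutel and pelzel both end in -l yet inflect differently (sinutelir, peerlzel), so the final letter is not what conditions the rule; the number of vowels is.
"rafizmef" has 3 vowels. The stems with 3 vowels (kadivot → kadivotir, sinutel → sinutelir, vezadil → vezadilir) add -ir.
The other pattern: stems with 2 vowels insert -er- after the first vowel.
So rafizmef → rafizmefir.

rafizmefir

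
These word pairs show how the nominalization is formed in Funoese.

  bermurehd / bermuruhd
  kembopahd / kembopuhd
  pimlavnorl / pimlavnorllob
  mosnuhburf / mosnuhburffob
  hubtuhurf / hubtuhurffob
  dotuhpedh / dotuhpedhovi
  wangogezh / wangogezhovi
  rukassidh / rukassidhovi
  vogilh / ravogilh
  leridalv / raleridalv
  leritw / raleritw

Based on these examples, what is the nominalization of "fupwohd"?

dotuhpedh and vogilh both end in -h yet inflect differently (dotuhpedhovi, ravogilh), so the final letter is not what conditions the rule; the second-to-last letter is.
"fupwohd" has second-to-last letter 'h'. The stems whose second-to-last letter is 'h' (bermurehd → bermuruhd, kembopahd → kembopuhd) change the last vowel to 'u'.
So fupwohd → fupwuhd.

fupwuhd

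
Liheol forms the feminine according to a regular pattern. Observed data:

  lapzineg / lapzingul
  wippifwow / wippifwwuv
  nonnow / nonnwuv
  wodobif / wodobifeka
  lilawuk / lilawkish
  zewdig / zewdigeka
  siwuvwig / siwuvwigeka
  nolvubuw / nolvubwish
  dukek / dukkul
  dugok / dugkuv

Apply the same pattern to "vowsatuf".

vowsatfish

"vowsatuf" has last vowel 'u'. The stems whose last vowel is 'u' (lilawuk → lilawkish, nolvubuw → nolvubwish) delete the last vowel and add -ish.
So vowsatuf → vowsatfish.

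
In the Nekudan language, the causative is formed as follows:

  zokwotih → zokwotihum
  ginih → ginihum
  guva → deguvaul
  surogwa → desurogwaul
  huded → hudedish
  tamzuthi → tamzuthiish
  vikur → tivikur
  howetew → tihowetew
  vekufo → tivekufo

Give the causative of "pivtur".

tipivtur

"pivtur" ends in -r. The one such stem in the data (vikur → tivikur) adds the prefix ti-, so the same rule applies.
The other patterns: stems ending in -h add -um; stems ending in -a add de- … -ul around the stem; stems ending in -d or -i add -ish.
So pivtur → tipivtur.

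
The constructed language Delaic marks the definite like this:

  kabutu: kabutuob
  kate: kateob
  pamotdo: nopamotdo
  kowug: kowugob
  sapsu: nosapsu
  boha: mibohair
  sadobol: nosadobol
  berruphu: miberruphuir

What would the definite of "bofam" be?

mibofamir

kabutu and berruphu both end in -u yet inflect differently (kabutuob, miberruphuir), so the final letter is not what conditions the rule; the first letter is.
"bofam" begins with b-. The stems beginning with b- (boha → mibohair, berruphu → miberruphuir) add mi- … -ir around the stem.
So bofam → mibofamir.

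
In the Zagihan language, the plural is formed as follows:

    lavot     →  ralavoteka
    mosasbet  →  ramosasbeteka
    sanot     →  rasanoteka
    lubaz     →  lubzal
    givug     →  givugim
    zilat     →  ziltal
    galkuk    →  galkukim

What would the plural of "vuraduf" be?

vuradufim

zilat and lavot both end in -t yet inflect differently (ziltal, ralavoteka), so the final letter is not what conditions the rule; the last vowel is.
"vuraduf" has last vowel 'u'. The stems whose last vowel is 'u' (givug → givugim, galkuk → galkukim) add -im.
The other patterns: stems whose last vowel is 'a' delete the last vowel and add -al; stems whose last vowel is 'e' or 'o' add ra- … -eka around the stem.
So vuraduf → vuradufim.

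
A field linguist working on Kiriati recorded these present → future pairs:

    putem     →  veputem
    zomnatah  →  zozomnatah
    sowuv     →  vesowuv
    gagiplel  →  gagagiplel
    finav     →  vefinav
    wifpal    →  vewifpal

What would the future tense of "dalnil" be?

vedalnil

wifpal and gagiplel both end in -l yet inflect differently (vewifpal, gagagiplel), so the final letter is not what conditions the rule; the number of vowels is.
"dalnil" has 2 vowels. The stems with 2 vowels (wifpal → vewifpal, sowuv → vesowuv, finav → vefinav) add the prefix ve-.
The other pattern: stems with 3 vowels repeat the first consonant+vowel as a prefix.
So dalnil → vedalnil.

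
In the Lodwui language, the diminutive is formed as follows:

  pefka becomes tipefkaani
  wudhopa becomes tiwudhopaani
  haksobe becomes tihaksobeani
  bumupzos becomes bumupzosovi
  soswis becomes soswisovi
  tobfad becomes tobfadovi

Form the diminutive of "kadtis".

kadtisovi

"kadtis" ends in a consonant. The stems ending in a consonant (bumupzos → bumupzosovi, soswis → soswisovi, tobfad → tobfadovi) add -ovi.
The other pattern: stems ending in a vowel add ti- … -ani around the stem.
So kadtis → kadtisovi.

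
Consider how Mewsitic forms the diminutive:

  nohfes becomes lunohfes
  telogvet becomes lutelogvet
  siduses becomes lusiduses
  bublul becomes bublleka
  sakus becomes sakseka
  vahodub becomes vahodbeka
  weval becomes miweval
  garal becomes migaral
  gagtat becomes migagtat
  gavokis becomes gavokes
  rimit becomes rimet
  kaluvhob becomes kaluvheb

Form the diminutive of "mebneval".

nohfes and sakus both end in -s yet inflect differently (lunohfes, sakseka), so the final letter is not what conditions the rule; the last vowel is.
"mebneval" has last vowel 'a'. The stems whose last vowel is 'a' (weval → miweval, garal → migaral, gagtat → migagtat) add the prefix mi-.
The other patterns: stems whose last vowel is 'e' add the prefix lu-; stems whose last vowel is 'u' delete the last vowel and add -eka; stems whose last vowel is 'i' or 'o' change the last vowel to 'e'.
So mebneval → mimebneval.

mimebneval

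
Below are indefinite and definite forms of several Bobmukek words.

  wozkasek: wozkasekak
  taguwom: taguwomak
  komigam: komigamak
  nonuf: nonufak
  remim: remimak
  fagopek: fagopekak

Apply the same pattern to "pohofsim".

pohofsimak

Every pair shown (wozkasek → wozkasekak, taguwom → taguwomak, komigam → komigamak, …) follows the same rule: add -ak.
So pohofsim → pohofsimak.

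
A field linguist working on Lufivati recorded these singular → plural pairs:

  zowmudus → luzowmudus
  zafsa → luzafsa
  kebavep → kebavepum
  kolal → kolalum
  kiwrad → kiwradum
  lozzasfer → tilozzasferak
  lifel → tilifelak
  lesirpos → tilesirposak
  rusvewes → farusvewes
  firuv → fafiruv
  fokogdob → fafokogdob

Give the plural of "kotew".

"kotew" begins with k-. The stems beginning with k- (kebavep → kebavepum, kolal → kolalum, kiwrad → kiwradum) add -um.
So kotew → kotewum.

kotewum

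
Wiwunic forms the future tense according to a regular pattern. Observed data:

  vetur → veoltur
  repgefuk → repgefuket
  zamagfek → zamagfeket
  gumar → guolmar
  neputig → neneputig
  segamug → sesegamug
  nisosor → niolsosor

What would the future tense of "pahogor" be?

repgefuk and segamug both have last vowel 'u' yet inflect differently (repgefuket, sesegamug), so the last vowel is not what conditions the rule; the final letter is.
"pahogor" ends in -r. The stems ending in -r (gumar → guolmar, nisosor → niolsosor, vetur → veoltur) insert -ol- after the first vowel.
The other patterns: stems ending in -k add -et; stems ending in -g repeat the first consonant+vowel as a prefix.
So pahogor → paolhogor.

paolhogor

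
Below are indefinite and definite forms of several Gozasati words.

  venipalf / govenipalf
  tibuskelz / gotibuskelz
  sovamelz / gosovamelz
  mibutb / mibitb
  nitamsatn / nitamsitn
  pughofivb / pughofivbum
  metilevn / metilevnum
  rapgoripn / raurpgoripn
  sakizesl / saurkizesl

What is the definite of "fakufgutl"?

fakufgitl

mibutb and pughofivb both end in -b yet inflect differently (mibitb, pughofivbum), so the final letter is not what conditions the rule; the second-to-last letter is.
"fakufgutl" has second-to-last letter 't'. The stems whose second-to-last letter is 't' (mibutb → mibitb, nitamsatn → nitamsitn) change the last vowel to 'i'.
So fakufgutl → fakufgitl.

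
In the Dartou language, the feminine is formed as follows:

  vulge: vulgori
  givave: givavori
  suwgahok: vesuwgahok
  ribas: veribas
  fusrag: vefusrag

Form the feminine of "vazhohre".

vazhohrori

givave and suwgahok both have 3 vowels yet inflect differently (givavori, vesuwgahok), so the number of vowels is not what conditions the rule; whether the stem ends in a vowel or a consonant is.
"vazhohre" ends in a vowel. The stems ending in a vowel (vulge → vulgori, givave → givavori) drop the final letter and add -ori.
The other pattern: stems ending in a consonant add the prefix ve-.
So vazhohre → vazhohrori.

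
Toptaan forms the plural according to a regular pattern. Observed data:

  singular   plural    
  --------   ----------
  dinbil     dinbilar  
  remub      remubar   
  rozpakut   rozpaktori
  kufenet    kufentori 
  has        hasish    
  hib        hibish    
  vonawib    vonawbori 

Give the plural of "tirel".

tirelar

hib and remub both end in -b yet inflect differently (hibish, remubar), so the final letter is not what conditions the rule; the number of vowels is.
"tirel" has 2 vowels. The stems with 2 vowels (dinbil → dinbilar, remub → remubar) add -ar.
The other patterns: stems with 1 vowel add -ish; stems with 3 vowels delete the last vowel and add -ori.
So tirel → tirelar.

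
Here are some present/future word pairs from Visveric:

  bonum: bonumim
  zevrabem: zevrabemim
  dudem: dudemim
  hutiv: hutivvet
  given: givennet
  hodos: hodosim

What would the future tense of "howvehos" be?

howvehosim

"howvehos" ends in -s. The one such stem in the data (hodos → hodosim) adds -im, so the same rule applies.
So howvehos → howvehosim.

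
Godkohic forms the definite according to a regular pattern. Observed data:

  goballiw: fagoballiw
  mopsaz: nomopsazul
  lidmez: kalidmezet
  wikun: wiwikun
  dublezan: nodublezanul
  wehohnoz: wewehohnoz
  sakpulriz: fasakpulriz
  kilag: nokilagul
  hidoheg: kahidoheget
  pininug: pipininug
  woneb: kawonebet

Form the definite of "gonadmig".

fagonadmig

sakpulriz and lidmez both end in -z yet inflect differently (fasakpulriz, kalidmezet), so the final letter is not what conditions the rule; the last vowel is.
"gonadmig" has last vowel 'i'. The stems whose last vowel is 'i' (sakpulriz → fasakpulriz, goballiw → fagoballiw) add the prefix fa-.
So gonadmig → fagonadmig.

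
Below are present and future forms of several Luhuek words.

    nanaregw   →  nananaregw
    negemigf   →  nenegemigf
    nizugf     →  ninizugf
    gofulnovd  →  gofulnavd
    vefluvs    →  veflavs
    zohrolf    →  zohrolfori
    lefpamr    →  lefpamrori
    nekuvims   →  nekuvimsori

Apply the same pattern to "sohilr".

sohilrori

negemigf and zohrolf both end in -f yet inflect differently (nenegemigf, zohrolfori), so the final letter is not what conditions the rule; the second-to-last letter is.
"sohilr" has second-to-last letter 'l'. The one such stem in the data (zohrolf → zohrolfori) adds -ori, so the same rule applies.
So sohilr → sohilrori.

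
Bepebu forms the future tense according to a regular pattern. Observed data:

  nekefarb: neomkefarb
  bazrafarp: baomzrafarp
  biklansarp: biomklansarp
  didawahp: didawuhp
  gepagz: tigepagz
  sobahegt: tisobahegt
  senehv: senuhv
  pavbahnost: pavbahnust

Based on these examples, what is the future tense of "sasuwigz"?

biklansarp and didawahp both end in -p yet inflect differently (biomklansarp, didawuhp), so the final letter is not what conditions the rule; the second-to-last letter is.
"sasuwigz" has second-to-last letter 'g'. The stems whose second-to-last letter is 'g' (sobahegt → tisobahegt, gepagz → tigepagz) add the prefix ti-.
So sasuwigz → tisasuwigz.

tisasuwigz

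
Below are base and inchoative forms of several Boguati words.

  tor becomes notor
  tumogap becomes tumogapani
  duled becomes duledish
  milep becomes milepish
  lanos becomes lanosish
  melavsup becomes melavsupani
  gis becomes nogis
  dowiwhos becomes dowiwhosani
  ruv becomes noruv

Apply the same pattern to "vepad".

vepadish

"vepad" has 2 vowels. The stems with 2 vowels (duled → duledish, lanos → lanosish, milep → milepish) add -ish.
So vepad → vepadish.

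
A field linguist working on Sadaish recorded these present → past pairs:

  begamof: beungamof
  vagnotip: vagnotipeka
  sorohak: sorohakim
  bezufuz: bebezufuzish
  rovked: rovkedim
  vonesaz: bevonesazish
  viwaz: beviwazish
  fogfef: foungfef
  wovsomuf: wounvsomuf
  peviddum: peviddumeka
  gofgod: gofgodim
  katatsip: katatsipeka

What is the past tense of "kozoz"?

"kozoz" ends in -z. The stems ending in -z (vonesaz → bevonesazish, bezufuz → bebezufuzish, viwaz → beviwazish) add be- … -ish around the stem.
The other patterns: stems ending in -d or -k add -im; stems ending in -f insert -un- after the first vowel; stems ending in -m or -p add -eka.
So kozoz → bekozozish.

bekozozish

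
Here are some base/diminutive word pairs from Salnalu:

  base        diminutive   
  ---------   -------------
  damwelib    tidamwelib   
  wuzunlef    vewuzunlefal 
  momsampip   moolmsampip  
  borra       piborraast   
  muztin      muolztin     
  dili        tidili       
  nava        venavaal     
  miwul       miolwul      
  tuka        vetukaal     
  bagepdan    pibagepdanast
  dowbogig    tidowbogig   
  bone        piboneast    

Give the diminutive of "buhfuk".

pibuhfukast

"buhfuk" begins with b-. The stems beginning with b- (bagepdan → pibagepdanast, bone → piboneast, borra → piborraast) add pi- … -ast around the stem.
So buhfuk → pibuhfukast.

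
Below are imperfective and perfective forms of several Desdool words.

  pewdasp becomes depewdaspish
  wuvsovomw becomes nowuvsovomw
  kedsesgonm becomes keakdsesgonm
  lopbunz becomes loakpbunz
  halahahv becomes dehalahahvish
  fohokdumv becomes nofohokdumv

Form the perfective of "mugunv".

fohokdumv and halahahv both end in -v yet inflect differently (nofohokdumv, dehalahahvish), so the final letter is not what conditions the rule; the second-to-last letter is.
"mugunv" has second-to-last letter 'n'. The stems whose second-to-last letter is 'n' (kedsesgonm → keakdsesgonm, lopbunz → loakpbunz) insert -ak- after the first vowel.
So mugunv → muakgunv.

muakgunv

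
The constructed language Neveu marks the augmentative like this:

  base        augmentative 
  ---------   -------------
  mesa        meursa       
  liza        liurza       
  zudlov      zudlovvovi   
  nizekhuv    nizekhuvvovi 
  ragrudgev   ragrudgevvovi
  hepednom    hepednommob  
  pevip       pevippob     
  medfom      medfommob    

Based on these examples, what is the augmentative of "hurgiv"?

zudlov and hepednom both have last vowel 'o' yet inflect differently (zudlovvovi, hepednommob), so the last vowel is not what conditions the rule; the final letter is.
"hurgiv" ends in -v. The stems ending in -v (zudlov → zudlovvovi, nizekhuv → nizekhuvvovi, ragrudgev → ragrudgevvovi) double the final consonant and add -ovi.
So hurgiv → hurgivvovi.

hurgivvovi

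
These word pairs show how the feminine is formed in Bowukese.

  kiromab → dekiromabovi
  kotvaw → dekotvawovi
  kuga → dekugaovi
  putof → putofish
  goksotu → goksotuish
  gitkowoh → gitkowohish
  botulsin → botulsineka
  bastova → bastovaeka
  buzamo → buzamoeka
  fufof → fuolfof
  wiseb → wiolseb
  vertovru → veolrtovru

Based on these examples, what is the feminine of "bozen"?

kuga and bastova both end in -a yet inflect differently (dekugaovi, bastovaeka), so the final letter is not what conditions the rule; the first letter is.
"bozen" begins with b-. The stems beginning with b- (botulsin → botulsineka, bastova → bastovaeka, buzamo → buzamoeka) add -eka.
The other patterns: stems beginning with k- add de- … -ovi around the stem; stems beginning with g- or p- add -ish; stems beginning with f-, v- or w- insert -ol- after the first vowel.
So bozen → bozeneka.

bozeneka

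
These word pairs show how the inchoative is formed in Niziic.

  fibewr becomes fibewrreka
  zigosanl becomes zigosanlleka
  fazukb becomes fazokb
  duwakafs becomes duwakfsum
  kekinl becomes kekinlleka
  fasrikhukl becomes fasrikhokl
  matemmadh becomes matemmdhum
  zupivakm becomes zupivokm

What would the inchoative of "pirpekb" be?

pirpokb

"pirpekb" has second-to-last letter 'k'. The stems whose second-to-last letter is 'k' (zupivakm → zupivokm, fasrikhukl → fasrikhokl, fazukb → fazokb) change the last vowel to 'o'.
So pirpekb → pirpokb.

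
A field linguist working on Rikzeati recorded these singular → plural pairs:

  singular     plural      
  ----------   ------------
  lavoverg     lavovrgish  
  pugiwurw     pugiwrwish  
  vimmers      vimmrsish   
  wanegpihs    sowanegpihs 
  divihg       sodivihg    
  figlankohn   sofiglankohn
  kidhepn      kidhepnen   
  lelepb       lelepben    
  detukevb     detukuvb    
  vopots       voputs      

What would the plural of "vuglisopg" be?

vimmers and wanegpihs both end in -s yet inflect differently (vimmrsish, sowanegpihs), so the final letter is not what conditions the rule; the second-to-last letter is.
"vuglisopg" has second-to-last letter 'p'. The stems whose second-to-last letter is 'p' (kidhepn → kidhepnen, lelepb → lelepben) add -en.
The other patterns: stems whose second-to-last letter is 'r' delete the last vowel and add -ish; stems whose second-to-last letter is 'h' add the prefix so-; stems whose second-to-last letter is 't' or 'v' change the last vowel to 'u'.
So vuglisopg → vuglisopgen.

vuglisopgen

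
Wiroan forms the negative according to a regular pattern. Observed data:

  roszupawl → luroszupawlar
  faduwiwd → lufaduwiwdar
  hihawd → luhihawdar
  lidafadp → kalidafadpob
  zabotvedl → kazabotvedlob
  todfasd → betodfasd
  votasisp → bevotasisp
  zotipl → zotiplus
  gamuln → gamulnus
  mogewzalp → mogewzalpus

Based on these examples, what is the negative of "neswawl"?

"neswawl" has second-to-last letter 'w'. The stems whose second-to-last letter is 'w' (roszupawl → luroszupawlar, faduwiwd → lufaduwiwdar, hihawd → luhihawdar) add lu- … -ar around the stem.
The other patterns: stems whose second-to-last letter is 'd' add ka- … -ob around the stem; stems whose second-to-last letter is 's' add the prefix be-; stems whose second-to-last letter is 'l' or 'p' add -us.
So neswawl → luneswawlar.

luneswawlar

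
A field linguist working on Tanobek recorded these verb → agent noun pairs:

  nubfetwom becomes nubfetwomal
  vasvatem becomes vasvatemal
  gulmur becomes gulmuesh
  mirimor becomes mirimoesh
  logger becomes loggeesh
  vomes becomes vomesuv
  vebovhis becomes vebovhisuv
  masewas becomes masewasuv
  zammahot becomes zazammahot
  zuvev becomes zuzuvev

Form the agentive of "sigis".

"sigis" ends in -s. The stems ending in -s (vomes → vomesuv, vebovhis → vebovhisuv, masewas → masewasuv) add -uv.
The other patterns: stems ending in -m add -al; stems ending in -r drop the final letter and add -esh; stems ending in -t or -v repeat the first consonant+vowel as a prefix.
So sigis → sigisuv.

sigisuv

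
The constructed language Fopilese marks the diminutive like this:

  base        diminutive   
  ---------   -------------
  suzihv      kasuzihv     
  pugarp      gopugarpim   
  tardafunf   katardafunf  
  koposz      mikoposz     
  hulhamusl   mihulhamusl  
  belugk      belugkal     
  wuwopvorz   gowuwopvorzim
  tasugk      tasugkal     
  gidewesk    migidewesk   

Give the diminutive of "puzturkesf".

mipuzturkesf

wuwopvorz and koposz both end in -z yet inflect differently (gowuwopvorzim, mikoposz), so the final letter is not what conditions the rule; the second-to-last letter is.
"puzturkesf" has second-to-last letter 's'. The stems whose second-to-last letter is 's' (koposz → mikoposz, gidewesk → migidewesk, hulhamusl → mihulhamusl) add the prefix mi-.
So puzturkesf → mipuzturkesf.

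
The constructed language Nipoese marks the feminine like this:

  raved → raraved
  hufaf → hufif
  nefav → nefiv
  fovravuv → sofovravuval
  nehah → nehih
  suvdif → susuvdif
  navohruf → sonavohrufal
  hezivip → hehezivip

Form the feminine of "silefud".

sosilefudal

"silefud" has last vowel 'u'. The stems whose last vowel is 'u' (fovravuv → sofovravuval, navohruf → sonavohrufal) add so- … -al around the stem.
The other patterns: stems whose last vowel is 'a' change the last vowel to 'i'; stems whose last vowel is 'e' or 'i' repeat the first consonant+vowel as a prefix.
So silefud → sosilefudal.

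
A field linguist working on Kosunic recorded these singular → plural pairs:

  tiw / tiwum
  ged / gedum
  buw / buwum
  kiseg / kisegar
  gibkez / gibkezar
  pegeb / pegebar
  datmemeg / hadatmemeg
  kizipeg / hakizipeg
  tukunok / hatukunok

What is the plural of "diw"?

kiseg and datmemeg both end in -g yet inflect differently (kisegar, hadatmemeg), so the final letter is not what conditions the rule; the number of vowels is.
"diw" has 1 vowel. The stems with 1 vowel (tiw → tiwum, ged → gedum, buw → buwum) add -um.
The other patterns: stems with 2 vowels add -ar; stems with 3 vowels add the prefix ha-.
So diw → diwum.

diwum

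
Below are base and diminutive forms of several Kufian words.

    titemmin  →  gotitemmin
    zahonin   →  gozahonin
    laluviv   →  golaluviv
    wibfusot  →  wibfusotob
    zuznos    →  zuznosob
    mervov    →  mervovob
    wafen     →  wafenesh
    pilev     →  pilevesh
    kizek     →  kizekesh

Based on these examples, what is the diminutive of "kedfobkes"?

laluviv and mervov both end in -v yet inflect differently (golaluviv, mervovob), so the final letter is not what conditions the rule; the last vowel is.
"kedfobkes" has last vowel 'e'. The stems whose last vowel is 'e' (wafen → wafenesh, pilev → pilevesh, kizek → kizekesh) add -esh.
The other patterns: stems whose last vowel is 'i' add the prefix go-; stems whose last vowel is 'o' add -ob.
So kedfobkes → kedfobkesesh.

kedfobkesesh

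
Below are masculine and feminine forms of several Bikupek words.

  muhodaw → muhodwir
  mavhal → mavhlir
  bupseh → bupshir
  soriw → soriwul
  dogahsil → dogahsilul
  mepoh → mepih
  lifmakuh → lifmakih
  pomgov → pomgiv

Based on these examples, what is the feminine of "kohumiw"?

kohumiwul

"kohumiw" has last vowel 'i'. The stems whose last vowel is 'i' (soriw → soriwul, dogahsil → dogahsilul) add -ul.
The other patterns: stems whose last vowel is 'a' or 'e' delete the last vowel and add -ir; stems whose last vowel is 'o' or 'u' change the last vowel to 'i'.
So kohumiw → kohumiwul.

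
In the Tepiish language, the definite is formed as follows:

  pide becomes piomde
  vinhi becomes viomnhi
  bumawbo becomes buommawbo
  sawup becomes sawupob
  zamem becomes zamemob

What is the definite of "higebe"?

pide and zamem both have last vowel 'e' yet inflect differently (piomde, zamemob), so the last vowel is not what conditions the rule; whether the stem ends in a vowel or a consonant is.
"higebe" ends in a vowel. The stems ending in a vowel (pide → piomde, vinhi → viomnhi, bumawbo → buommawbo) insert -om- after the first vowel.
The other pattern: stems ending in a consonant add -ob.
So higebe → hiomgebe.

hiomgebe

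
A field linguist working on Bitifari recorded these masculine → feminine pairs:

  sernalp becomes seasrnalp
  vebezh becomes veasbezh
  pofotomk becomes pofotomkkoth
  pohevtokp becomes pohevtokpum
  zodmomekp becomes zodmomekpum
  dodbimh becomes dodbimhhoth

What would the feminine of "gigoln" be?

giasgoln

"gigoln" has second-to-last letter 'l'. The one such stem in the data (sernalp → seasrnalp) inserts -as- after the first vowel (as does vebezh), so the same rule applies.
The other patterns: stems whose second-to-last letter is 'k' add -um; stems whose second-to-last letter is 'm' double the final consonant and add -oth.
So gigoln → giasgoln.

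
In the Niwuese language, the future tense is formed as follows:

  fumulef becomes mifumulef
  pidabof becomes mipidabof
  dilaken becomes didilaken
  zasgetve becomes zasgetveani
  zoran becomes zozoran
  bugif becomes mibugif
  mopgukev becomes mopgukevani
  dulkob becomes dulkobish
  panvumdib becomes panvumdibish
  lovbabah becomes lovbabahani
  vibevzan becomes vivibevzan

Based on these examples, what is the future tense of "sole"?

fumulef and dilaken both have last vowel 'e' yet inflect differently (mifumulef, didilaken), so the last vowel is not what conditions the rule; the final letter is.
"sole" ends in -e. The one such stem in the data (zasgetve → zasgetveani) adds -ani, so the same rule applies.
The other patterns: stems ending in -f add the prefix mi-; stems ending in -n repeat the first consonant+vowel as a prefix; stems ending in -b add -ish.
So sole → soleani.

soleani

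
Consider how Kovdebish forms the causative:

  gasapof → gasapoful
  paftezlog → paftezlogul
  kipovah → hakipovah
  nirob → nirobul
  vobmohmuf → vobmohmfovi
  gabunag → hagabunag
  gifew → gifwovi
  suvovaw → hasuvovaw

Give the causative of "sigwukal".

hasigwukal

paftezlog and gabunag both end in -g yet inflect differently (paftezlogul, hagabunag), so the final letter is not what conditions the rule; the last vowel is.
"sigwukal" has last vowel 'a'. The stems whose last vowel is 'a' (gabunag → hagabunag, suvovaw → hasuvovaw, kipovah → hakipovah) add the prefix ha-.
So sigwukal → hasigwukal.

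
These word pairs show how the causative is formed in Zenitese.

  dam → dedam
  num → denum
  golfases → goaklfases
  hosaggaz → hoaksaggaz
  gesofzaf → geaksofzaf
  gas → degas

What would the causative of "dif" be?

dedif

gas and golfases both end in -s yet inflect differently (degas, goaklfases), so the final letter is not what conditions the rule; the number of vowels is.
"dif" has 1 vowel. The stems with 1 vowel (dam → dedam, num → denum, gas → degas) add the prefix de-.
The other pattern: stems with 3 vowels insert -ak- after the first vowel.
So dif → dedif.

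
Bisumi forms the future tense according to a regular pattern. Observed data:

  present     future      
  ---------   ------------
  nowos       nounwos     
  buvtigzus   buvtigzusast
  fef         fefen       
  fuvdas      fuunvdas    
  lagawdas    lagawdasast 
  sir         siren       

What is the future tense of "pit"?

piten

"pit" has 1 vowel. The stems with 1 vowel (fef → fefen, sir → siren) add -en.
So pit → piten.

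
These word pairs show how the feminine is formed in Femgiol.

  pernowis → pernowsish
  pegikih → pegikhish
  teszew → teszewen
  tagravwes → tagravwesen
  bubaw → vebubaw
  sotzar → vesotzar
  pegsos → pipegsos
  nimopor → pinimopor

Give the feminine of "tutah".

vetutah

pernowis and tagravwes both end in -s yet inflect differently (pernowsish, tagravwesen), so the final letter is not what conditions the rule; the last vowel is.
"tutah" has last vowel 'a'. The stems whose last vowel is 'a' (bubaw → vebubaw, sotzar → vesotzar) add the prefix ve-.
So tutah → vetutah.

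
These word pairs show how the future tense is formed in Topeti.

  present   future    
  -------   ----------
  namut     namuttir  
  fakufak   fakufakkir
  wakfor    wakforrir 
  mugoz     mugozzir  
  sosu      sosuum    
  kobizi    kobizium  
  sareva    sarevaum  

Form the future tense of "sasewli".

sasewlium

namut and sosu both have last vowel 'u' yet inflect differently (namuttir, sosuum), so the last vowel is not what conditions the rule; whether the stem ends in a vowel or a consonant is.
"sasewli" ends in a vowel. The stems ending in a vowel (sosu → sosuum, kobizi → kobizium, sareva → sarevaum) add -um.
The other pattern: stems ending in a consonant double the final consonant and add -ir.
So sasewli → sasewlium.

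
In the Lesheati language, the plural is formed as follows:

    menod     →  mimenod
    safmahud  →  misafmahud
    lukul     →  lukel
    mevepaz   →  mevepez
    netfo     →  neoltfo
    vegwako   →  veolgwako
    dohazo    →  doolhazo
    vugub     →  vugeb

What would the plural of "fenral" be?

fenrel

dohazo and menod both have last vowel 'o' yet inflect differently (doolhazo, mimenod), so the last vowel is not what conditions the rule; the final letter is.
"fenral" ends in -l. The one such stem in the data (lukul → lukel) changes the last vowel to 'e' (as do vugub, mevepaz), so the same rule applies.
The other patterns: stems ending in -o insert -ol- after the first vowel; stems ending in -d add the prefix mi-.
So fenral → fenrel.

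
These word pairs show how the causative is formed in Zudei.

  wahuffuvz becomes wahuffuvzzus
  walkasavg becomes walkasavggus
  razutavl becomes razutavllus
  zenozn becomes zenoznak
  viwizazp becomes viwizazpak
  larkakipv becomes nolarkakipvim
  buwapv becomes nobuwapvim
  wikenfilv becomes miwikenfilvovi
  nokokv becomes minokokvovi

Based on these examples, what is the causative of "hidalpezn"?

larkakipv and wikenfilv both end in -v yet inflect differently (nolarkakipvim, miwikenfilvovi), so the final letter is not what conditions the rule; the second-to-last letter is.
"hidalpezn" has second-to-last letter 'z'. The stems whose second-to-last letter is 'z' (zenozn → zenoznak, viwizazp → viwizazpak) add -ak.
So hidalpezn → hidalpeznak.

hidalpeznak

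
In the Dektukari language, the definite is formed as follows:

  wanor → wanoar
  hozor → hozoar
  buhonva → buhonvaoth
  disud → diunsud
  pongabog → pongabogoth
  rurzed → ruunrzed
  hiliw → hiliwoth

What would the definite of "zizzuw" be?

"zizzuw" ends in -w. The one such stem in the data (hiliw → hiliwoth) adds -oth, so the same rule applies.
The other patterns: stems ending in -d insert -un- after the first vowel; stems ending in -r drop the final letter and add -ar.
So zizzuw → zizzuwoth.

zizzuwoth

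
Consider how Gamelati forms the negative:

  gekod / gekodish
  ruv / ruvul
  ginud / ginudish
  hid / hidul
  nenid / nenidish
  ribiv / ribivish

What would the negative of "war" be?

hid and nenid both end in -d yet inflect differently (hidul, nenidish), so the final letter is not what conditions the rule; the number of vowels is.
"war" has 1 vowel. The stems with 1 vowel (ruv → ruvul, hid → hidul) add -ul.
So war → warul.

warul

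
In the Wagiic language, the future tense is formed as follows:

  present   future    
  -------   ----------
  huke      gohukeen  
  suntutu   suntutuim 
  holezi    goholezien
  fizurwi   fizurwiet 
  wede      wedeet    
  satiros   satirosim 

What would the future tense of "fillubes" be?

"fillubes" begins with f-. The one such stem in the data (fizurwi → fizurwiet) adds -et, so the same rule applies.
So fillubes → fillubeset.

fillubeset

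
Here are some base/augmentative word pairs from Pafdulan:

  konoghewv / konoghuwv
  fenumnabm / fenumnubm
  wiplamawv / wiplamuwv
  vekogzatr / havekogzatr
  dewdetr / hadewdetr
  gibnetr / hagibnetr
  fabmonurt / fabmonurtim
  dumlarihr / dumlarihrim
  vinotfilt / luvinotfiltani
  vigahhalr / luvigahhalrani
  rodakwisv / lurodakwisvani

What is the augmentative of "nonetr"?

vekogzatr and dumlarihr both end in -r yet inflect differently (havekogzatr, dumlarihrim), so the final letter is not what conditions the rule; the second-to-last letter is.
"nonetr" has second-to-last letter 't'. The stems whose second-to-last letter is 't' (vekogzatr → havekogzatr, dewdetr → hadewdetr, gibnetr → hagibnetr) add the prefix ha-.
So nonetr → hanonetr.

hanonetr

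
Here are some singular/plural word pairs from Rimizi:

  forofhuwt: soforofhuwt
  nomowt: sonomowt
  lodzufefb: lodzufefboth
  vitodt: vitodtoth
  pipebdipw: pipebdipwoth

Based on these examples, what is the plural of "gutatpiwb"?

"gutatpiwb" has second-to-last letter 'w'. The stems whose second-to-last letter is 'w' (forofhuwt → soforofhuwt, nomowt → sonomowt) add the prefix so-.
The other pattern: stems whose second-to-last letter is 'd', 'f' or 'p' add -oth.
So gutatpiwb → sogutatpiwb.

sogutatpiwb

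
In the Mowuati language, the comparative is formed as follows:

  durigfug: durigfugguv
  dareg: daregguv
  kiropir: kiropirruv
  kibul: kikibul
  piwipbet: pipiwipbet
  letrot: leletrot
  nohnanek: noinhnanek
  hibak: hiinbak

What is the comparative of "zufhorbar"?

zufhorbarruv

durigfug and kibul both have last vowel 'u' yet inflect differently (durigfugguv, kikibul), so the last vowel is not what conditions the rule; the final letter is.
"zufhorbar" ends in -r. The one such stem in the data (kiropir → kiropirruv) doubles the final consonant and adds -uv (as do durigfug, dareg), so the same rule applies.
So zufhorbar → zufhorbarruv.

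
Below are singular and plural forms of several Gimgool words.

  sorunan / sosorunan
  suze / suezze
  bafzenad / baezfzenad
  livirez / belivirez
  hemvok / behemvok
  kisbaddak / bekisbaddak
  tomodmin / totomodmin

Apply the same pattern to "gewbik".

sorunan and bafzenad both have last vowel 'a' yet inflect differently (sosorunan, baezfzenad), so the last vowel is not what conditions the rule; the final letter is.
"gewbik" ends in -k. The stems ending in -k (hemvok → behemvok, kisbaddak → bekisbaddak) add the prefix be-.
So gewbik → begewbik.

begewbik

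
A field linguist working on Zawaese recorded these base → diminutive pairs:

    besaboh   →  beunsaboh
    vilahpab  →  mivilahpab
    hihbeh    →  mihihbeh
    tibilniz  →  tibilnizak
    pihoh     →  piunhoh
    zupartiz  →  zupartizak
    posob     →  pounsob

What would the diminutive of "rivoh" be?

"rivoh" has last vowel 'o'. The stems whose last vowel is 'o' (posob → pounsob, pihoh → piunhoh, besaboh → beunsaboh) insert -un- after the first vowel.
So rivoh → riunvoh.

riunvoh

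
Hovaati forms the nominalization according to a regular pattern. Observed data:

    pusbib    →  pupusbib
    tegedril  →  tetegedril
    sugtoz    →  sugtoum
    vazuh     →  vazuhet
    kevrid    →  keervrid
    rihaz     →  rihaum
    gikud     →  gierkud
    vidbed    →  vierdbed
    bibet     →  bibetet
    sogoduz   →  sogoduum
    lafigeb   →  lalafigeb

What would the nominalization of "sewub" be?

sesewub

lafigeb and vidbed both have last vowel 'e' yet inflect differently (lalafigeb, vierdbed), so the last vowel is not what conditions the rule; the final letter is.
"sewub" ends in -b. The stems ending in -b (lafigeb → lalafigeb, pusbib → pupusbib) repeat the first consonant+vowel as a prefix.
The other patterns: stems ending in -z drop the final letter and add -um; stems ending in -d insert -er- after the first vowel; stems ending in -h or -t add -et.
So sewub → sesewub.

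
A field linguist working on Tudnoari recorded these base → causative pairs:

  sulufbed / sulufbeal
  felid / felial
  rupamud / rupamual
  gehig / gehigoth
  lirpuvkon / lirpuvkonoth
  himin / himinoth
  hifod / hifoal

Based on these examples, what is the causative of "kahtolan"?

kahtolanoth

felid and himin both have last vowel 'i' yet inflect differently (felial, himinoth), so the last vowel is not what conditions the rule; the final letter is.
"kahtolan" ends in -n. The stems ending in -n (himin → himinoth, lirpuvkon → lirpuvkonoth) add -oth.
So kahtolan → kahtolanoth.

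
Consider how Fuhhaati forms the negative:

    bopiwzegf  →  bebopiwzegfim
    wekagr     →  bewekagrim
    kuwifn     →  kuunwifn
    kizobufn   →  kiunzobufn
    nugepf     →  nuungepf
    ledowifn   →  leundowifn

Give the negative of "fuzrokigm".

bopiwzegf and nugepf both end in -f yet inflect differently (bebopiwzegfim, nuungepf), so the final letter is not what conditions the rule; the second-to-last letter is.
"fuzrokigm" has second-to-last letter 'g'. The stems whose second-to-last letter is 'g' (bopiwzegf → bebopiwzegfim, wekagr → bewekagrim) add be- … -im around the stem.
The other pattern: stems whose second-to-last letter is 'f' or 'p' insert -un- after the first vowel.
So fuzrokigm → befuzrokigmim.

befuzrokigmim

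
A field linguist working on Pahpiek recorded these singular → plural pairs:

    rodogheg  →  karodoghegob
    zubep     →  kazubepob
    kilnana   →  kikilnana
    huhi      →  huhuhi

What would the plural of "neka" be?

huhi and zubep both have 2 vowels yet inflect differently (huhuhi, kazubepob), so the number of vowels is not what conditions the rule; whether the stem ends in a vowel or a consonant is.
"neka" ends in a vowel. The stems ending in a vowel (kilnana → kikilnana, huhi → huhuhi) repeat the first consonant+vowel as a prefix.
The other pattern: stems ending in a consonant add ka- … -ob around the stem.
So neka → neneka.

neneka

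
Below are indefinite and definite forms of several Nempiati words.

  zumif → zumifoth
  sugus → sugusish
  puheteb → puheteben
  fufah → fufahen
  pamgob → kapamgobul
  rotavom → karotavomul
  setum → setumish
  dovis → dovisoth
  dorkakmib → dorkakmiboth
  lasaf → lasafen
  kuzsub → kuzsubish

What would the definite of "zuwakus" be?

dorkakmib and kuzsub both end in -b yet inflect differently (dorkakmiboth, kuzsubish), so the final letter is not what conditions the rule; the last vowel is.
"zuwakus" has last vowel 'u'. The stems whose last vowel is 'u' (kuzsub → kuzsubish, sugus → sugusish, setum → setumish) add -ish.
So zuwakus → zuwakusish.

zuwakusish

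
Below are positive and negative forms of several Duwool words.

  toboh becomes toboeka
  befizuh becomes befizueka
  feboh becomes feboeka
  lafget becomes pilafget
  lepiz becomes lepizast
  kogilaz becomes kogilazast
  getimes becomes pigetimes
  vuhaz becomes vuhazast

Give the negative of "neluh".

lepiz and lafget both begin with l- yet inflect differently (lepizast, pilafget), so the first letter is not what conditions the rule; the final letter is.
"neluh" ends in -h. The stems ending in -h (befizuh → befizueka, feboh → feboeka, toboh → toboeka) drop the final letter and add -eka.
So neluh → nelueka.

nelueka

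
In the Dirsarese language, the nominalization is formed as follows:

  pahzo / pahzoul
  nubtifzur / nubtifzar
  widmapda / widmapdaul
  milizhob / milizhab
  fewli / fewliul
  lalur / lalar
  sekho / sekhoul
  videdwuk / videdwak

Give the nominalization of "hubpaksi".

milizhob and sekho both have last vowel 'o' yet inflect differently (milizhab, sekhoul), so the last vowel is not what conditions the rule; whether the stem ends in a vowel or a consonant is.
"hubpaksi" ends in a vowel. The stems ending in a vowel (fewli → fewliul, sekho → sekhoul, widmapda → widmapdaul) add -ul.
The other pattern: stems ending in a consonant change the last vowel to 'a'.
So hubpaksi → hubpaksiul.

hubpaksiul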